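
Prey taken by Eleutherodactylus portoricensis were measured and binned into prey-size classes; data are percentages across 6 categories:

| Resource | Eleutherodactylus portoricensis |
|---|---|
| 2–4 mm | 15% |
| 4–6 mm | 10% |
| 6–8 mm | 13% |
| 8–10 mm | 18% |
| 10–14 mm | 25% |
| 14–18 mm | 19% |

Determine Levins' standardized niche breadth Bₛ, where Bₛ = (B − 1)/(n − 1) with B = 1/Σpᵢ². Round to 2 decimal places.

0.91

Convert percentages to proportions (divide by 100).
Σpᵢ² = 0.15² + 0.10² + 0.13² + 0.18² + 0.25² + 0.19² = 0.0225 + 0.0100 + 0.0169 + 0.0324 + 0.0625 + 0.0361 = 0.1804
B = 1 / 0.1804 = 5.5432
Bₛ = (B − 1)/(n − 1) = (5.5432 − 1)/(6 − 1) = 4.5432/5 = 0.9086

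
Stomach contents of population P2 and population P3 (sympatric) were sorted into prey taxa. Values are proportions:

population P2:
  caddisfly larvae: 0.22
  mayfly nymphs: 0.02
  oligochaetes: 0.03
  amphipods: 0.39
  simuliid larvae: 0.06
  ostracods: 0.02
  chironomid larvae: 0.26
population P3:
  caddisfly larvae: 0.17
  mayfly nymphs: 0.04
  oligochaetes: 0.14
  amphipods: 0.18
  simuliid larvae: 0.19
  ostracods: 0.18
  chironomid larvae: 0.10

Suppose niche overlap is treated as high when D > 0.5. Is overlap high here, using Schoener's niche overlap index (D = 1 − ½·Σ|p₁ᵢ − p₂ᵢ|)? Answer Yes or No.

Σ|p₁ᵢ − p₂ᵢ| = 0.05 + 0.02 + 0.11 + 0.21 + 0.13 + 0.16 + 0.16 = 0.84
D = 1 − ½ × 0.84 = 1 − 0.420 = 0.5800
D = 0.5800 > 0.5 → Yes.

Yes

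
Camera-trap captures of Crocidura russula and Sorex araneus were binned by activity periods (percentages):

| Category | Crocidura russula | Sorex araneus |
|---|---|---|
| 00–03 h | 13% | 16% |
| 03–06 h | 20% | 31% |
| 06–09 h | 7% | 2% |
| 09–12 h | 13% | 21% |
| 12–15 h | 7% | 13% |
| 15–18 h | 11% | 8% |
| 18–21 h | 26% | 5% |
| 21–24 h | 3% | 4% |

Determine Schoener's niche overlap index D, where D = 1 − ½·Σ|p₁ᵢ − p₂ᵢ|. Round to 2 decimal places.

0.71

Convert percentages to proportions (divide by 100).
Σ|p₁ᵢ − p₂ᵢ| = 0.03 + 0.11 + 0.05 + 0.08 + 0.06 + 0.03 + 0.21 + 0.01 = 0.58
D = 1 − ½ × 0.58 = 1 − 0.290 = 0.7100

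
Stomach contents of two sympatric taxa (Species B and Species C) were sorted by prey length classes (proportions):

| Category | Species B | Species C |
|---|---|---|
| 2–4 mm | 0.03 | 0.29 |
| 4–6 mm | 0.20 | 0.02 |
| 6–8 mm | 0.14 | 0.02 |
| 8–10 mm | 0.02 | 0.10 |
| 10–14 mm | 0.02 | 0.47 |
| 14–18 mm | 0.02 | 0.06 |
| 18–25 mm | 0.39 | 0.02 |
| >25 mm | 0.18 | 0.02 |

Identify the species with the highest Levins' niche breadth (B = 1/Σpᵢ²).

Σp_Bᵢ² = 0.03² + 0.20² + 0.14² + 0.02² + 0.02² + 0.02² + 0.39² + 0.18² = 0.0009 + 0.0400 + 0.0196 + 0.0004 + 0.0004 + 0.0004 + 0.1521 + 0.0324 = 0.2462
B_B = 1 / 0.2462 = 4.0617
Σp_Cᵢ² = 0.29² + 0.02² + 0.02² + 0.10² + 0.47² + 0.06² + 0.02² + 0.02² = 0.0841 + 0.0004 + 0.0004 + 0.0100 + 0.2209 + 0.0036 + 0.0004 + 0.0004 = 0.3202
B_C = 1 / 0.3202 = 3.1230
Highest B → broadest niche (most generalist): Species B (B = 4.06).

Species B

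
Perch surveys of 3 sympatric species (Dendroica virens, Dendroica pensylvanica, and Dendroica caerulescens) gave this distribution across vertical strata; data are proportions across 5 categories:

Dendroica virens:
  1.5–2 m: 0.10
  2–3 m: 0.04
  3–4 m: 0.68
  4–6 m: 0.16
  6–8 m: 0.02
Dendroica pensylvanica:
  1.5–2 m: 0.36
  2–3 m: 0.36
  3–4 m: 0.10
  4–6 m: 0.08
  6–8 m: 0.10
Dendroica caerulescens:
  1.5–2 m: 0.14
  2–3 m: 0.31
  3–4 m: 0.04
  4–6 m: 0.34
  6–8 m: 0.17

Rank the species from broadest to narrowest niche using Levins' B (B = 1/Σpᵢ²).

Dendroica caerulescens > Dendroica pensylvanica > Dendroica virens

Σp_vireᵢ² = 0.10² + 0.04² + 0.68² + 0.16² + 0.02² = 0.0100 + 0.0016 + 0.4624 + 0.0256 + 0.0004 = 0.5000
B_vire = 1 / 0.5000 = 2.0000
Σp_pensᵢ² = 0.36² + 0.36² + 0.10² + 0.08² + 0.10² = 0.1296 + 0.1296 + 0.0100 + 0.0064 + 0.0100 = 0.2856
B_pens = 1 / 0.2856 = 3.5014
Σp_caerᵢ² = 0.14² + 0.31² + 0.04² + 0.34² + 0.17² = 0.0196 + 0.0961 + 0.0016 + 0.1156 + 0.0289 = 0.2618
B_caer = 1 / 0.2618 = 3.8197
Ranking by B (broadest → narrowest): Dendroica caerulescens (3.82) > Dendroica pensylvanica (3.50) > Dendroica virens (2.00)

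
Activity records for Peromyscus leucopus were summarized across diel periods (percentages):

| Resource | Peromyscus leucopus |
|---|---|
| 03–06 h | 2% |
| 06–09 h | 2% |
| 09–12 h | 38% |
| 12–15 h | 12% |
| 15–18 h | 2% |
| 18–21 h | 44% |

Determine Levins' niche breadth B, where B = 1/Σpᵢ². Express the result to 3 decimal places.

Convert percentages to proportions (divide by 100).
Σpᵢ² = 0.02² + 0.02² + 0.38² + 0.12² + 0.02² + 0.44² = 0.0004 + 0.0004 + 0.1444 + 0.0144 + 0.0004 + 0.1936 = 0.3536
B = 1 / 0.3536 = 2.82805

2.828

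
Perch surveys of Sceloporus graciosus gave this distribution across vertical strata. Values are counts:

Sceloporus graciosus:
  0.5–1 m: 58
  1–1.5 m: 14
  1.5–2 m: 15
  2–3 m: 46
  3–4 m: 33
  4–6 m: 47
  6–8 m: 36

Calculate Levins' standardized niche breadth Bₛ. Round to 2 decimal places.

0.82

Proportions for Sceloporus graciosus (n=249): 58/249=0.2329, 14/249=0.0562, 15/249=0.0602, 46/249=0.1847, 33/249=0.1325, 47/249=0.1888, 36/249=0.1446
Σpᵢ² = 0.2329² + 0.0562² + 0.0602² + 0.1847² + 0.1325² + 0.1888² + 0.1446² = 0.054242 + 0.003158 + 0.003624 + 0.034114 + 0.017556 + 0.035645 + 0.020909 = 0.169248
B = 1 / 0.169248 = 5.9085
Bₛ = (B − 1)/(n − 1) = (5.9085 − 1)/(7 − 1) = 4.9085/6 = 0.8181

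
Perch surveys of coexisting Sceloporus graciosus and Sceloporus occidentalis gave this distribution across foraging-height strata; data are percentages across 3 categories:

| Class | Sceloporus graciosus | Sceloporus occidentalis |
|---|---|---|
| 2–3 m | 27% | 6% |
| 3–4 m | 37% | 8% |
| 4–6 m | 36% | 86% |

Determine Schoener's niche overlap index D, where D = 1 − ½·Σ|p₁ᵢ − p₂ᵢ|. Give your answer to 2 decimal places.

0.50

Convert percentages to proportions (divide by 100).
Σ|p₁ᵢ − p₂ᵢ| = 0.21 + 0.29 + 0.50 = 1.00
D = 1 − ½ × 1.00 = 1 − 0.500 = 0.5000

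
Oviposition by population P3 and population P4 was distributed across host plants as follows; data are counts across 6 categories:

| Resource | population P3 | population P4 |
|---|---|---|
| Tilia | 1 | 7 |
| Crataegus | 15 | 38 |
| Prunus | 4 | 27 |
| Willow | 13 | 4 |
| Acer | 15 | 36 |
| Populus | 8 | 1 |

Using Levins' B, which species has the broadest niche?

population P3

Proportions for population P3 (n=56): 1/56=0.0179, 15/56=0.2679, 4/56=0.0714, 13/56=0.2321, 15/56=0.2679, 8/56=0.1429
Proportions for population P4 (n=113): 7/113=0.0619, 38/113=0.3363, 27/113=0.2389, 4/113=0.0354, 36/113=0.3186, 1/113=0.0088
Σp_P3ᵢ² = 0.0179² + 0.2679² + 0.0714² + 0.2321² + 0.2679² + 0.1429² = 0.000320 + 0.071770 + 0.005098 + 0.053870 + 0.071770 + 0.020420 = 0.223248
B_P3 = 1 / 0.223248 = 4.4793
Σp_P4ᵢ² = 0.0619² + 0.3363² + 0.2389² + 0.0354² + 0.3186² + 0.0088² = 0.003832 + 0.113098 + 0.057073 + 0.001253 + 0.101506 + 0.000077 = 0.276839
B_P4 = 1 / 0.276839 = 3.6122
Highest B → broadest niche (most generalist): population P3 (B = 4.48).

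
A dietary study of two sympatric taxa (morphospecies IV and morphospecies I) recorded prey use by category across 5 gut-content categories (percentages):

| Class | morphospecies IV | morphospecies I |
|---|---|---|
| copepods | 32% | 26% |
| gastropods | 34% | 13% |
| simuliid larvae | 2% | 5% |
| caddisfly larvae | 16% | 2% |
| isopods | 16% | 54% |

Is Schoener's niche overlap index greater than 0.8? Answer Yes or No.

Convert percentages to proportions (divide by 100).
Σ|p₁ᵢ − p₂ᵢ| = 0.06 + 0.21 + 0.03 + 0.14 + 0.38 = 0.82
D = 1 − ½ × 0.82 = 1 − 0.410 = 0.5900
D = 0.5900 < 0.8 → No.

No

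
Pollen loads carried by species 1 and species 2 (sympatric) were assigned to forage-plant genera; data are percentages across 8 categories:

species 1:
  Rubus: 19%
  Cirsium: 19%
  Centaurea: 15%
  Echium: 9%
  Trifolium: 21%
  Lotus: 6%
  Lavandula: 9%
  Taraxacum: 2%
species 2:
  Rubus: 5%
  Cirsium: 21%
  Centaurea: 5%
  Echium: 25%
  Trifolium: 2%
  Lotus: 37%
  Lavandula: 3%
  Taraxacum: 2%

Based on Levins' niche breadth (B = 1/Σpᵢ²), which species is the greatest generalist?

species 1

Convert percentages to proportions (divide by 100).
Σp_1ᵢ² = 0.19² + 0.19² + 0.15² + 0.09² + 0.21² + 0.06² + 0.09² + 0.02² = 0.0361 + 0.0361 + 0.0225 + 0.0081 + 0.0441 + 0.0036 + 0.0081 + 0.0004 = 0.1590
B_1 = 1 / 0.1590 = 6.2893
Σp_2ᵢ² = 0.05² + 0.21² + 0.05² + 0.25² + 0.02² + 0.37² + 0.03² + 0.02² = 0.0025 + 0.0441 + 0.0025 + 0.0625 + 0.0004 + 0.1369 + 0.0009 + 0.0004 = 0.2502
B_2 = 1 / 0.2502 = 3.9968
Highest B → broadest niche (most generalist): species 1 (B = 6.29).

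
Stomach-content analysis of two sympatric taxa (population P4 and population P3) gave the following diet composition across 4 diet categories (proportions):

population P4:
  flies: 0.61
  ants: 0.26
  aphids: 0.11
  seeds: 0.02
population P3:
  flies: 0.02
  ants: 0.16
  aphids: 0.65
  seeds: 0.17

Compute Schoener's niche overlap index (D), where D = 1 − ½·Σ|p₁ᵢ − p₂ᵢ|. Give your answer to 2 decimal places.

Σ|p₁ᵢ − p₂ᵢ| = 0.59 + 0.10 + 0.54 + 0.15 = 1.38
D = 1 − ½ × 1.38 = 1 − 0.690 = 0.3100

0.31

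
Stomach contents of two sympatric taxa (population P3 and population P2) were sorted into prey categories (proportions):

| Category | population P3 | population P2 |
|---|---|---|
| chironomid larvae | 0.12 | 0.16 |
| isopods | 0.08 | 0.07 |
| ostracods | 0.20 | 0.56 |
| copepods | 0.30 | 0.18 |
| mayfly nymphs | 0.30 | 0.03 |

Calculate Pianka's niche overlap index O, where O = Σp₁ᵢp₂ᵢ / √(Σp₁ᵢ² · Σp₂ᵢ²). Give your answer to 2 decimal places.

Σ p₁ᵢp₂ᵢ = 0.0192 + 0.0056 + 0.1120 + 0.0540 + 0.0090 = 0.1998
Σp_1ᵢ² = 0.12² + 0.08² + 0.20² + 0.30² + 0.30² = 0.0144 + 0.0064 + 0.0400 + 0.0900 + 0.0900 = 0.2408
Σp_2ᵢ² = 0.16² + 0.07² + 0.56² + 0.18² + 0.03² = 0.0256 + 0.0049 + 0.3136 + 0.0324 + 0.0009 = 0.3774
O = 0.1998 / √(0.2408 × 0.3774) = 0.1998 / 0.30146 = 0.6628

0.66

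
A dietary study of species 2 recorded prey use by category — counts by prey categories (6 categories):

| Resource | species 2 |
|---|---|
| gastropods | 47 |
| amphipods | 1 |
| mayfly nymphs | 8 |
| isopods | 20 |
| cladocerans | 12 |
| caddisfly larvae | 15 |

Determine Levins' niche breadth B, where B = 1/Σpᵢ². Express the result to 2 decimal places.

3.49

Proportions for species 2 (n=103): 47/103=0.4563, 1/103=0.0097, 8/103=0.0777, 20/103=0.1942, 12/103=0.1165, 15/103=0.1456
Σpᵢ² = 0.4563² + 0.0097² + 0.0777² + 0.1942² + 0.1165² + 0.1456² = 0.208210 + 0.000094 + 0.006037 + 0.037714 + 0.013572 + 0.021199 = 0.286826
B = 1 / 0.286826 = 3.4864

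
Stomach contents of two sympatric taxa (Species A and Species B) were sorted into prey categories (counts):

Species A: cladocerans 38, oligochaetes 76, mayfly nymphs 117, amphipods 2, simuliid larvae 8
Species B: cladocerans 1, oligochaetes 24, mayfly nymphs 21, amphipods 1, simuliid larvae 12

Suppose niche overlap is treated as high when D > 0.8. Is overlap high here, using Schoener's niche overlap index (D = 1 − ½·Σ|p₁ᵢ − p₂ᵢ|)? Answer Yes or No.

No

Proportions for Species A (n=241): 38/241=0.1577, 76/241=0.3154, 117/241=0.4855, 2/241=0.0083, 8/241=0.0332
Proportions for Species B (n=59): 1/59=0.0169, 24/59=0.4068, 21/59=0.3559, 1/59=0.0169, 12/59=0.2034
Σ|p₁ᵢ − p₂ᵢ| = 0.1408 + 0.0914 + 0.1296 + 0.0086 + 0.1702 = 0.5406
D = 1 − ½ × 0.5406 = 1 − 0.27030 = 0.72970
D = 0.72970 < 0.8 → No.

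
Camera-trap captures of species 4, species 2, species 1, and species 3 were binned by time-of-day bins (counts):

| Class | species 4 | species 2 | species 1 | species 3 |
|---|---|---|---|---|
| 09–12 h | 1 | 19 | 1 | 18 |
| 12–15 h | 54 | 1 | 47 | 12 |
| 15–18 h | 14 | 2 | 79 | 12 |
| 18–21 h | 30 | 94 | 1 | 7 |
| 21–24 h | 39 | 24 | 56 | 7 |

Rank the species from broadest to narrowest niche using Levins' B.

species 3 > species 4 > species 1 > species 2

Proportions for species 4 (n=138): 1/138=0.0072, 54/138=0.3913, 14/138=0.1014, 30/138=0.2174, 39/138=0.2826
Proportions for species 2 (n=140): 19/140=0.1357, 1/140=0.0071, 2/140=0.0143, 94/140=0.6714, 24/140=0.1714
Proportions for species 1 (n=184): 1/184=0.0054, 47/184=0.2554, 79/184=0.4293, 1/184=0.0054, 56/184=0.3043
Proportions for species 3 (n=56): 18/56=0.3214, 12/56=0.2143, 12/56=0.2143, 7/56=0.1250, 7/56=0.1250
Σp_4ᵢ² = 0.0072² + 0.3913² + 0.1014² + 0.2174² + 0.2826² = 0.000052 + 0.153116 + 0.010282 + 0.047263 + 0.079863 = 0.290576
B_4 = 1 / 0.290576 = 3.4414
Σp_2ᵢ² = 0.1357² + 0.0071² + 0.0143² + 0.6714² + 0.1714² = 0.018414 + 0.000050 + 0.000204 + 0.450778 + 0.029378 = 0.498824
B_2 = 1 / 0.498824 = 2.0047
Σp_1ᵢ² = 0.0054² + 0.2554² + 0.4293² + 0.0054² + 0.3043² = 0.000029 + 0.065229 + 0.184298 + 0.000029 + 0.092598 = 0.342183
B_1 = 1 / 0.342183 = 2.9224
Σp_3ᵢ² = 0.3214² + 0.2143² + 0.2143² + 0.1250² + 0.1250² = 0.103298 + 0.045924 + 0.045924 + 0.015625 + 0.015625 = 0.226396
B_3 = 1 / 0.226396 = 4.4170
Ranking by B (broadest → narrowest): species 3 (4.42) > species 4 (3.44) > species 1 (2.92) > species 2 (2.00)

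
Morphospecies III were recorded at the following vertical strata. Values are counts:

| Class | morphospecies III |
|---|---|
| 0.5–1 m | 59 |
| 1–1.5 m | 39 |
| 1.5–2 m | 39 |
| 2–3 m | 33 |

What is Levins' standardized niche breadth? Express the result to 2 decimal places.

Proportions for morphospecies III (n=170): 59/170=0.3471, 39/170=0.2294, 39/170=0.2294, 33/170=0.1941
Σpᵢ² = 0.3471² + 0.2294² + 0.2294² + 0.1941² = 0.120478 + 0.052624 + 0.052624 + 0.037675 = 0.263401
B = 1 / 0.263401 = 3.7965
Bₛ = (B − 1)/(n − 1) = (3.7965 − 1)/(4 − 1) = 2.7965/3 = 0.9322

0.93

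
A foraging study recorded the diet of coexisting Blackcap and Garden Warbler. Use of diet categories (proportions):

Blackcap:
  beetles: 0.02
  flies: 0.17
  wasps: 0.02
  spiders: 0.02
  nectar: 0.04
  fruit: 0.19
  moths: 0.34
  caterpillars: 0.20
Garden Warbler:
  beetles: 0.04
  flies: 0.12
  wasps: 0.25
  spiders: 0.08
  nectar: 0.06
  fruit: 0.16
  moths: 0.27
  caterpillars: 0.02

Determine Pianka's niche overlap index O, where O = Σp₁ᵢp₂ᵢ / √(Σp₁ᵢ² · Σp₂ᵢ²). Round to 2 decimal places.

Σ p₁ᵢp₂ᵢ = 0.0008 + 0.0204 + 0.0050 + 0.0016 + 0.0024 + 0.0304 + 0.0918 + 0.0040 = 0.1564
Σp_1ᵢ² = 0.02² + 0.17² + 0.02² + 0.02² + 0.04² + 0.19² + 0.34² + 0.20² = 0.0004 + 0.0289 + 0.0004 + 0.0004 + 0.0016 + 0.0361 + 0.1156 + 0.0400 = 0.2234
Σp_2ᵢ² = 0.04² + 0.12² + 0.25² + 0.08² + 0.06² + 0.16² + 0.27² + 0.02² = 0.0016 + 0.0144 + 0.0625 + 0.0064 + 0.0036 + 0.0256 + 0.0729 + 0.0004 = 0.1874
O = 0.1564 / √(0.2234 × 0.1874) = 0.1564 / 0.20461 = 0.7644

0.76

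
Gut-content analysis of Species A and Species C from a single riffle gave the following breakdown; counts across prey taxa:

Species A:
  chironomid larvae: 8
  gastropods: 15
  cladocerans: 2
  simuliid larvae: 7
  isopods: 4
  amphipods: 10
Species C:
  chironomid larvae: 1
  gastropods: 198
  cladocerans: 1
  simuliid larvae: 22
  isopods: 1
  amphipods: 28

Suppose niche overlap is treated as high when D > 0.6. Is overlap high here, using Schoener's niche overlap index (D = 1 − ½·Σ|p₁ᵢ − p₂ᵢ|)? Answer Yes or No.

No

Proportions for Species A (n=46): 8/46=0.1739, 15/46=0.3261, 2/46=0.0435, 7/46=0.1522, 4/46=0.0870, 10/46=0.2174
Proportions for Species C (n=251): 1/251=0.0040, 198/251=0.7888, 1/251=0.0040, 22/251=0.0876, 1/251=0.0040, 28/251=0.1116
Σ|p₁ᵢ − p₂ᵢ| = 0.1699 + 0.4627 + 0.0395 + 0.0646 + 0.0830 + 0.1058 = 0.9255
D = 1 − ½ × 0.9255 = 1 − 0.46275 = 0.53725
D = 0.53725 < 0.6 → No.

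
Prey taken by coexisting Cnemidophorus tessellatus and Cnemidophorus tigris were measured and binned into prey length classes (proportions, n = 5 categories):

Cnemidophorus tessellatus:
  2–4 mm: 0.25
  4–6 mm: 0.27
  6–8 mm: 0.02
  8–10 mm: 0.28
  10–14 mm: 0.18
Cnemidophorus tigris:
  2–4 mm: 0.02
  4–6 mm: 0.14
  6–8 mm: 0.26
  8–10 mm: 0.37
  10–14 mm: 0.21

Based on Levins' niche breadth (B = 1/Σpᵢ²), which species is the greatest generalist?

Σp_tessᵢ² = 0.25² + 0.27² + 0.02² + 0.28² + 0.18² = 0.0625 + 0.0729 + 0.0004 + 0.0784 + 0.0324 = 0.2466
B_tess = 1 / 0.2466 = 4.0552
Σp_tigrᵢ² = 0.02² + 0.14² + 0.26² + 0.37² + 0.21² = 0.0004 + 0.0196 + 0.0676 + 0.1369 + 0.0441 = 0.2686
B_tigr = 1 / 0.2686 = 3.7230
Highest B → broadest niche (most generalist): Cnemidophorus tessellatus (B = 4.06).

Cnemidophorus tessellatus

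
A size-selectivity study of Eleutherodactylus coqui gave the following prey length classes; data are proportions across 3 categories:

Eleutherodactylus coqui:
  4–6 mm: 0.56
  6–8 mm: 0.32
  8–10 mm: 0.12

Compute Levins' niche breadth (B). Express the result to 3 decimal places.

2.323

Σpᵢ² = 0.56² + 0.32² + 0.12² = 0.3136 + 0.1024 + 0.0144 = 0.4304
B = 1 / 0.4304 = 2.32342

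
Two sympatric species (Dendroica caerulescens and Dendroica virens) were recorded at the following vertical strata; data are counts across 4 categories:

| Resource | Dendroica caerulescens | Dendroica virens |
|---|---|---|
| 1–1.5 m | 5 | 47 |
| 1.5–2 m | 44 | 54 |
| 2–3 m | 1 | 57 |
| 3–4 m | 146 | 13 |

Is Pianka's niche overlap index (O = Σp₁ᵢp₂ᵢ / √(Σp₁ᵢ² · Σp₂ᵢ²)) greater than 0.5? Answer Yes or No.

No

Proportions for Dendroica caerulescens (n=196): 5/196=0.0255, 44/196=0.2245, 1/196=0.0051, 146/196=0.7449
Proportions for Dendroica virens (n=171): 47/171=0.2749, 54/171=0.3158, 57/171=0.3333, 13/171=0.0760
Σ p₁ᵢp₂ᵢ = 0.007010 + 0.070897 + 0.001700 + 0.056612 = 0.136219
Σp_1ᵢ² = 0.0255² + 0.2245² + 0.0051² + 0.7449² = 0.000650 + 0.050400 + 0.000026 + 0.554876 = 0.605952
Σp_2ᵢ² = 0.2749² + 0.3158² + 0.3333² + 0.0760² = 0.075570 + 0.099730 + 0.111089 + 0.005776 = 0.292165
O = 0.136219 / √(0.605952 × 0.292165) = 0.136219 / 0.4207588 = 0.3237
O = 0.3237 < 0.5 → No.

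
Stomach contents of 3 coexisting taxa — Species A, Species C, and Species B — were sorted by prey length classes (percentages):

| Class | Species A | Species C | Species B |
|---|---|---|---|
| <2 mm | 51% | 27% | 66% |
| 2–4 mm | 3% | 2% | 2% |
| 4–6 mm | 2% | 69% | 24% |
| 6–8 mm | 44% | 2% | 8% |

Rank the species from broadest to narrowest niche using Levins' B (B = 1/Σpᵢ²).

Species A > Species B > Species C

Convert percentages to proportions (divide by 100).
Σp_Aᵢ² = 0.51² + 0.03² + 0.02² + 0.44² = 0.2601 + 0.0009 + 0.0004 + 0.1936 = 0.4550
B_A = 1 / 0.4550 = 2.1978
Σp_Cᵢ² = 0.27² + 0.02² + 0.69² + 0.02² = 0.0729 + 0.0004 + 0.4761 + 0.0004 = 0.5498
B_C = 1 / 0.5498 = 1.8188
Σp_Bᵢ² = 0.66² + 0.02² + 0.24² + 0.08² = 0.4356 + 0.0004 + 0.0576 + 0.0064 = 0.5000
B_B = 1 / 0.5000 = 2.0000
Ranking by B (broadest → narrowest): Species A (2.20) > Species B (2.00) > Species C (1.82)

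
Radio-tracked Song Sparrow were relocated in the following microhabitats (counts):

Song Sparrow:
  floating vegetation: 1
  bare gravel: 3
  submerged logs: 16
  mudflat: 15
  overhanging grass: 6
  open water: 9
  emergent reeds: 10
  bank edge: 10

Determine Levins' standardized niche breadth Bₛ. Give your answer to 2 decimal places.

Proportions for Song Sparrow (n=70): 1/70=0.0143, 3/70=0.0429, 16/70=0.2286, 15/70=0.2143, 6/70=0.0857, 9/70=0.1286, 10/70=0.1429, 10/70=0.1429
Σpᵢ² = 0.0143² + 0.0429² + 0.2286² + 0.2143² + 0.0857² + 0.1286² + 0.1429² + 0.1429² = 0.000204 + 0.001840 + 0.052258 + 0.045924 + 0.007344 + 0.016538 + 0.020420 + 0.020420 = 0.164948
B = 1 / 0.164948 = 6.0625
Bₛ = (B − 1)/(n − 1) = (6.0625 − 1)/(8 − 1) = 5.0625/7 = 0.7232

0.72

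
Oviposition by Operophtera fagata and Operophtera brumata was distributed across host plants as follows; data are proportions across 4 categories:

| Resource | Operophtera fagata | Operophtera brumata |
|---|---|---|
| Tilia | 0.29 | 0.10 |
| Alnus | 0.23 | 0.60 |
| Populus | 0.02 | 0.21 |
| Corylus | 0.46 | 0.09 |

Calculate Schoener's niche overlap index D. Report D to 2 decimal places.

0.44

Σ|p₁ᵢ − p₂ᵢ| = 0.19 + 0.37 + 0.19 + 0.37 = 1.12
D = 1 − ½ × 1.12 = 1 − 0.560 = 0.4400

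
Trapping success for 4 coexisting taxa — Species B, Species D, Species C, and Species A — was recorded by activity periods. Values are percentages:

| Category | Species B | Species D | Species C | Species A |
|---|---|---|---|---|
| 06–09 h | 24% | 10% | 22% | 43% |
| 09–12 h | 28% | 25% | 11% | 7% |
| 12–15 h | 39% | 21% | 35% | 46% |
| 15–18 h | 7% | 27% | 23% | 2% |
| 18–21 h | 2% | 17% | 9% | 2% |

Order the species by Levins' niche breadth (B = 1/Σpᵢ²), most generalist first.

Species D > Species C > Species B > Species A

Convert percentages to proportions (divide by 100).
Σp_Bᵢ² = 0.24² + 0.28² + 0.39² + 0.07² + 0.02² = 0.0576 + 0.0784 + 0.1521 + 0.0049 + 0.0004 = 0.2934
B_B = 1 / 0.2934 = 3.4083
Σp_Dᵢ² = 0.10² + 0.25² + 0.21² + 0.27² + 0.17² = 0.0100 + 0.0625 + 0.0441 + 0.0729 + 0.0289 = 0.2184
B_D = 1 / 0.2184 = 4.5788
Σp_Cᵢ² = 0.22² + 0.11² + 0.35² + 0.23² + 0.09² = 0.0484 + 0.0121 + 0.1225 + 0.0529 + 0.0081 = 0.2440
B_C = 1 / 0.2440 = 4.0984
Σp_Aᵢ² = 0.43² + 0.07² + 0.46² + 0.02² + 0.02² = 0.1849 + 0.0049 + 0.2116 + 0.0004 + 0.0004 = 0.4022
B_A = 1 / 0.4022 = 2.4863
Ranking by B (broadest → narrowest): Species D (4.58) > Species C (4.10) > Species B (3.41) > Species A (2.49)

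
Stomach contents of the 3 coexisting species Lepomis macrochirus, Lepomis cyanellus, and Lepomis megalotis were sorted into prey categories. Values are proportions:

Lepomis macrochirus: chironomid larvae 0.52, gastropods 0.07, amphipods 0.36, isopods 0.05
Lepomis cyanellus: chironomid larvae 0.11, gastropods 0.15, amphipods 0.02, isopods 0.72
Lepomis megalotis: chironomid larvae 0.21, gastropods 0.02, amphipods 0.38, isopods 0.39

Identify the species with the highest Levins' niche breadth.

Σp_macrᵢ² = 0.52² + 0.07² + 0.36² + 0.05² = 0.2704 + 0.0049 + 0.1296 + 0.0025 = 0.4074
B_macr = 1 / 0.4074 = 2.4546
Σp_cyanᵢ² = 0.11² + 0.15² + 0.02² + 0.72² = 0.0121 + 0.0225 + 0.0004 + 0.5184 = 0.5534
B_cyan = 1 / 0.5534 = 1.8070
Σp_megaᵢ² = 0.21² + 0.02² + 0.38² + 0.39² = 0.0441 + 0.0004 + 0.1444 + 0.1521 = 0.3410
B_mega = 1 / 0.3410 = 2.9326
Highest B → broadest niche (most generalist): Lepomis megalotis (B = 2.93).

Lepomis megalotis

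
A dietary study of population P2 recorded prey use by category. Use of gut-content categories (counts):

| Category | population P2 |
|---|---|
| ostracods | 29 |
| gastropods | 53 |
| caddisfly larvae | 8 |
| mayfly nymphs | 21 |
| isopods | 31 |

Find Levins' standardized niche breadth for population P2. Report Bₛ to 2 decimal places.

0.74

Proportions for population P2 (n=142): 29/142=0.2042, 53/142=0.3732, 8/142=0.0563, 21/142=0.1479, 31/142=0.2183
Σpᵢ² = 0.2042² + 0.3732² + 0.0563² + 0.1479² + 0.2183² = 0.041698 + 0.139278 + 0.003170 + 0.021874 + 0.047655 = 0.253675
B = 1 / 0.253675 = 3.9421
Bₛ = (B − 1)/(n − 1) = (3.9421 − 1)/(5 − 1) = 2.9421/4 = 0.7355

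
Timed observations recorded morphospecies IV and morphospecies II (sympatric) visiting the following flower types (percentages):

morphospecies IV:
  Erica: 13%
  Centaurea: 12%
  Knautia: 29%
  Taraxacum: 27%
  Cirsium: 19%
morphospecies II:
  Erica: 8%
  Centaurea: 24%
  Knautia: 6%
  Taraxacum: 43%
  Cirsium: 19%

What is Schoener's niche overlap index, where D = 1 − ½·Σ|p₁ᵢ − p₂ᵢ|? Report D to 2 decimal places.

0.72

Convert percentages to proportions (divide by 100).
Σ|p₁ᵢ − p₂ᵢ| = 0.05 + 0.12 + 0.23 + 0.16 + 0.00 = 0.56
D = 1 − ½ × 0.56 = 1 − 0.280 = 0.7200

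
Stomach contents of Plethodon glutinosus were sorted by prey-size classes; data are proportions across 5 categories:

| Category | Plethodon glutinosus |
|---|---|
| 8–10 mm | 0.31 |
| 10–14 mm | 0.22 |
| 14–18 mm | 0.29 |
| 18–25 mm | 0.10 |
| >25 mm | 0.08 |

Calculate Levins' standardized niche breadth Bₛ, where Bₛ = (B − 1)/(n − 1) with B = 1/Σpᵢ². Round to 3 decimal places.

0.770

Σpᵢ² = 0.31² + 0.22² + 0.29² + 0.10² + 0.08² = 0.0961 + 0.0484 + 0.0841 + 0.0100 + 0.0064 = 0.2450
B = 1 / 0.2450 = 4.08163
Bₛ = (B − 1)/(n − 1) = (4.08163 − 1)/(5 − 1) = 3.08163/4 = 0.77041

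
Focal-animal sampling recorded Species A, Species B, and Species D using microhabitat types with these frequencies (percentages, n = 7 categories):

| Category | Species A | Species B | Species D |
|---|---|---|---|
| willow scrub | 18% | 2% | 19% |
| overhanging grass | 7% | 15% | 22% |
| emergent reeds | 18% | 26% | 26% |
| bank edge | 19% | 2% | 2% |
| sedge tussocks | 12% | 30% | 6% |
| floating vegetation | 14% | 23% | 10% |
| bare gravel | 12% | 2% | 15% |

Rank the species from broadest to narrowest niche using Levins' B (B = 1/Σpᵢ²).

Convert percentages to proportions (divide by 100).
Σp_Aᵢ² = 0.18² + 0.07² + 0.18² + 0.19² + 0.12² + 0.14² + 0.12² = 0.0324 + 0.0049 + 0.0324 + 0.0361 + 0.0144 + 0.0196 + 0.0144 = 0.1542
B_A = 1 / 0.1542 = 6.4851
Σp_Bᵢ² = 0.02² + 0.15² + 0.26² + 0.02² + 0.30² + 0.23² + 0.02² = 0.0004 + 0.0225 + 0.0676 + 0.0004 + 0.0900 + 0.0529 + 0.0004 = 0.2342
B_B = 1 / 0.2342 = 4.2699
Σp_Dᵢ² = 0.19² + 0.22² + 0.26² + 0.02² + 0.06² + 0.10² + 0.15² = 0.0361 + 0.0484 + 0.0676 + 0.0004 + 0.0036 + 0.0100 + 0.0225 = 0.1886
B_D = 1 / 0.1886 = 5.3022
Ranking by B (broadest → narrowest): Species A (6.49) > Species D (5.30) > Species B (4.27)

Species A > Species D > Species B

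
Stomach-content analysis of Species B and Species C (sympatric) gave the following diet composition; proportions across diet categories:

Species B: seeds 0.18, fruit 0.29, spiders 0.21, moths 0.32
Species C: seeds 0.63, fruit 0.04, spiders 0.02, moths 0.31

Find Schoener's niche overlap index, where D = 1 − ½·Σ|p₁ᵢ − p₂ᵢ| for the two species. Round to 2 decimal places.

0.55

Σ|p₁ᵢ − p₂ᵢ| = 0.45 + 0.25 + 0.19 + 0.01 = 0.90
D = 1 − ½ × 0.90 = 1 − 0.450 = 0.5500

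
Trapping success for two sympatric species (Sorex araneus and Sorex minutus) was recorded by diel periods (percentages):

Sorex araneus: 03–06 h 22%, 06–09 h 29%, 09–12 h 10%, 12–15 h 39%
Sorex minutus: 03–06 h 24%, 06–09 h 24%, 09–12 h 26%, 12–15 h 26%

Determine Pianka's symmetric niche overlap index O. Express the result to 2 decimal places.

Convert percentages to proportions (divide by 100).
Σ p₁ᵢp₂ᵢ = 0.0528 + 0.0696 + 0.0260 + 0.1014 = 0.2498
Σp_1ᵢ² = 0.22² + 0.29² + 0.10² + 0.39² = 0.0484 + 0.0841 + 0.0100 + 0.1521 = 0.2946
Σp_2ᵢ² = 0.24² + 0.24² + 0.26² + 0.26² = 0.0576 + 0.0576 + 0.0676 + 0.0676 = 0.2504
O = 0.2498 / √(0.2946 × 0.2504) = 0.2498 / 0.27160 = 0.9197

0.92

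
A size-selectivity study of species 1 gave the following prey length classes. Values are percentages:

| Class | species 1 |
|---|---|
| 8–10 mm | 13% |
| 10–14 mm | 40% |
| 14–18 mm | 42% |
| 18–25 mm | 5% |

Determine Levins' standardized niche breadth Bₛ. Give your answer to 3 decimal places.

0.604

Convert percentages to proportions (divide by 100).
Σpᵢ² = 0.13² + 0.40² + 0.42² + 0.05² = 0.0169 + 0.1600 + 0.1764 + 0.0025 = 0.3558
B = 1 / 0.3558 = 2.81057
Bₛ = (B − 1)/(n − 1) = (2.81057 − 1)/(4 − 1) = 1.81057/3 = 0.60352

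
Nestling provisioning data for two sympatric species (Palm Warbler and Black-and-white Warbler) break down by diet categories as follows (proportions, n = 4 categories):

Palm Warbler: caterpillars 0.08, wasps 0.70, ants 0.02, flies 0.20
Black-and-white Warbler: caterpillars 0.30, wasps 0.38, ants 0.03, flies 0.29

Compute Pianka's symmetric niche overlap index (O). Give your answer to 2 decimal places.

0.84

Σ p₁ᵢp₂ᵢ = 0.0240 + 0.2660 + 0.0006 + 0.0580 = 0.3486
Σp_1ᵢ² = 0.08² + 0.70² + 0.02² + 0.20² = 0.0064 + 0.4900 + 0.0004 + 0.0400 = 0.5368
Σp_2ᵢ² = 0.30² + 0.38² + 0.03² + 0.29² = 0.0900 + 0.1444 + 0.0009 + 0.0841 = 0.3194
O = 0.3486 / √(0.5368 × 0.3194) = 0.3486 / 0.41407 = 0.8419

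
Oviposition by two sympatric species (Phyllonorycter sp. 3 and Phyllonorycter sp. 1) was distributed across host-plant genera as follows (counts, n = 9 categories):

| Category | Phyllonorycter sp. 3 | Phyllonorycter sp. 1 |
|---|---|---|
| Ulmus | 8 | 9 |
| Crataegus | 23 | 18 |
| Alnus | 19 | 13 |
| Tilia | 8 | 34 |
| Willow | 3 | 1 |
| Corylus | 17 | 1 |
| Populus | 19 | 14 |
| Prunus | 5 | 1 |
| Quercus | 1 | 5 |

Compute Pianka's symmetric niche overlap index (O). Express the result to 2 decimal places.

Proportions for Phyllonorycter sp. 3 (n=103): 8/103=0.0777, 23/103=0.2233, 19/103=0.1845, 8/103=0.0777, 3/103=0.0291, 17/103=0.1650, 19/103=0.1845, 5/103=0.0485, 1/103=0.0097
Proportions for Phyllonorycter sp. 1 (n=96): 9/96=0.0938, 18/96=0.1875, 13/96=0.1354, 34/96=0.3542, 1/96=0.0104, 1/96=0.0104, 14/96=0.1458, 1/96=0.0104, 5/96=0.0521
Σ p₁ᵢp₂ᵢ = 0.007288 + 0.041869 + 0.024981 + 0.027521 + 0.000303 + 0.001716 + 0.026900 + 0.000504 + 0.000505 = 0.131587
Σp_1ᵢ² = 0.0777² + 0.2233² + 0.1845² + 0.0777² + 0.0291² + 0.1650² + 0.1845² + 0.0485² + 0.0097² = 0.006037 + 0.049863 + 0.034040 + 0.006037 + 0.000847 + 0.027225 + 0.034040 + 0.002352 + 0.000094 = 0.160535
Σp_2ᵢ² = 0.0938² + 0.1875² + 0.1354² + 0.3542² + 0.0104² + 0.0104² + 0.1458² + 0.0104² + 0.0521² = 0.008798 + 0.035156 + 0.018333 + 0.125458 + 0.000108 + 0.000108 + 0.021258 + 0.000108 + 0.002714 = 0.212041
O = 0.131587 / √(0.160535 × 0.212041) = 0.131587 / 0.1844993 = 0.7132

0.71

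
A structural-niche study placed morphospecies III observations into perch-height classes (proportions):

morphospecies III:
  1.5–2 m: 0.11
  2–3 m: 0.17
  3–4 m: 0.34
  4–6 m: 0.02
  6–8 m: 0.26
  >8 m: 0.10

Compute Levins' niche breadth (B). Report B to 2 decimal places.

Σpᵢ² = 0.11² + 0.17² + 0.34² + 0.02² + 0.26² + 0.10² = 0.0121 + 0.0289 + 0.1156 + 0.0004 + 0.0676 + 0.0100 = 0.2346
B = 1 / 0.2346 = 4.2626

4.26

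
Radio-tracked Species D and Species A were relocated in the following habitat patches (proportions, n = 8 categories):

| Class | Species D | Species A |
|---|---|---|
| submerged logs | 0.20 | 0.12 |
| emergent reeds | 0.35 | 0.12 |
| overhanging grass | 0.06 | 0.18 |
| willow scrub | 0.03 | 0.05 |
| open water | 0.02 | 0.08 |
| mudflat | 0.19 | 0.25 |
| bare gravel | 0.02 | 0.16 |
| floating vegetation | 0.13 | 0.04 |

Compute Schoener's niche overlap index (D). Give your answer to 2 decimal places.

Σ|p₁ᵢ − p₂ᵢ| = 0.08 + 0.23 + 0.12 + 0.02 + 0.06 + 0.06 + 0.14 + 0.09 = 0.80
D = 1 − ½ × 0.80 = 1 − 0.400 = 0.6000

0.60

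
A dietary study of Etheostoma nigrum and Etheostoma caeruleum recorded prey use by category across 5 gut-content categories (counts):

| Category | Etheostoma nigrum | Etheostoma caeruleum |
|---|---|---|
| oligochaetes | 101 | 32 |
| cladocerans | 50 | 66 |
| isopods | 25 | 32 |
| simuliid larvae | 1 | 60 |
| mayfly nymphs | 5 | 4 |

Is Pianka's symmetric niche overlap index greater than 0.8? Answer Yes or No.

Proportions for Etheostoma nigrum (n=182): 101/182=0.5549, 50/182=0.2747, 25/182=0.1374, 1/182=0.0055, 5/182=0.0275
Proportions for Etheostoma caeruleum (n=194): 32/194=0.1649, 66/194=0.3402, 32/194=0.1649, 60/194=0.3093, 4/194=0.0206
Σ p₁ᵢp₂ᵢ = 0.091503 + 0.093453 + 0.022657 + 0.001701 + 0.000567 = 0.209881
Σp_1ᵢ² = 0.5549² + 0.2747² + 0.1374² + 0.0055² + 0.0275² = 0.307914 + 0.075460 + 0.018879 + 0.000030 + 0.000756 = 0.403039
Σp_2ᵢ² = 0.1649² + 0.3402² + 0.1649² + 0.3093² + 0.0206² = 0.027192 + 0.115736 + 0.027192 + 0.095666 + 0.000424 = 0.266210
O = 0.209881 / √(0.403039 × 0.266210) = 0.209881 / 0.3275561 = 0.6407
O = 0.6407 < 0.8 → No.

No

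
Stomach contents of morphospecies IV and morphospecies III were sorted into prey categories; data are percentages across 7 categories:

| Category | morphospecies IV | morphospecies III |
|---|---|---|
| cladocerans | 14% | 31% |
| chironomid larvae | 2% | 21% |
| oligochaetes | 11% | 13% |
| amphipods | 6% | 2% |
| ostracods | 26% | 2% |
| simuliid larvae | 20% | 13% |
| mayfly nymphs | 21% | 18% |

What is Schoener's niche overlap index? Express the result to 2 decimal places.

0.62

Convert percentages to proportions (divide by 100).
Σ|p₁ᵢ − p₂ᵢ| = 0.17 + 0.19 + 0.02 + 0.04 + 0.24 + 0.07 + 0.03 = 0.76
D = 1 − ½ × 0.76 = 1 − 0.380 = 0.6200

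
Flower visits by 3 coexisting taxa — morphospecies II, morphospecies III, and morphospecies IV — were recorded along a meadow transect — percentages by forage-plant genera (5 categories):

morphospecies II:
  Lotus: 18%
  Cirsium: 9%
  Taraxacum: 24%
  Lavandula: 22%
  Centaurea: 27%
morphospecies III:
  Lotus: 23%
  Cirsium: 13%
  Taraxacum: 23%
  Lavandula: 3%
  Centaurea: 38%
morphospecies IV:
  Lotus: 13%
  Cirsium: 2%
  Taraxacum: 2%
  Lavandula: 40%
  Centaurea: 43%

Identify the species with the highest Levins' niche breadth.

Convert percentages to proportions (divide by 100).
Σp_IIᵢ² = 0.18² + 0.09² + 0.24² + 0.22² + 0.27² = 0.0324 + 0.0081 + 0.0576 + 0.0484 + 0.0729 = 0.2194
B_II = 1 / 0.2194 = 4.5579
Σp_IIIᵢ² = 0.23² + 0.13² + 0.23² + 0.03² + 0.38² = 0.0529 + 0.0169 + 0.0529 + 0.0009 + 0.1444 = 0.2680
B_III = 1 / 0.2680 = 3.7313
Σp_IVᵢ² = 0.13² + 0.02² + 0.02² + 0.40² + 0.43² = 0.0169 + 0.0004 + 0.0004 + 0.1600 + 0.1849 = 0.3626
B_IV = 1 / 0.3626 = 2.7579
Highest B → broadest niche (most generalist): morphospecies II (B = 4.56).

morphospecies II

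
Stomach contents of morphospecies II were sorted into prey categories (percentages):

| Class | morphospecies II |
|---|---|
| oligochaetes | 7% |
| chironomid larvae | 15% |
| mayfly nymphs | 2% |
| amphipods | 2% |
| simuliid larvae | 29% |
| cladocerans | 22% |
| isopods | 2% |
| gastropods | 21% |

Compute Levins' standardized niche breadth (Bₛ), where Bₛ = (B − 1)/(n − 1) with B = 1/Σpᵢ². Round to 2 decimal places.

0.55

Convert percentages to proportions (divide by 100).
Σpᵢ² = 0.07² + 0.15² + 0.02² + 0.02² + 0.29² + 0.22² + 0.02² + 0.21² = 0.0049 + 0.0225 + 0.0004 + 0.0004 + 0.0841 + 0.0484 + 0.0004 + 0.0441 = 0.2052
B = 1 / 0.2052 = 4.8733
Bₛ = (B − 1)/(n − 1) = (4.8733 − 1)/(8 − 1) = 3.8733/7 = 0.5533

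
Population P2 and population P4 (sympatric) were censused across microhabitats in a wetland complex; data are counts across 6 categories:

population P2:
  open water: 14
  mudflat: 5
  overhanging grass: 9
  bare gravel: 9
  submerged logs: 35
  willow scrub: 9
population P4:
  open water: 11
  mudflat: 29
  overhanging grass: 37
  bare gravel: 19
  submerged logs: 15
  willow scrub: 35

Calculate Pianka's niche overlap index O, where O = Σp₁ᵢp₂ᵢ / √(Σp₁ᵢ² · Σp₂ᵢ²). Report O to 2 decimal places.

Proportions for population P2 (n=81): 14/81=0.1728, 5/81=0.0617, 9/81=0.1111, 9/81=0.1111, 35/81=0.4321, 9/81=0.1111
Proportions for population P4 (n=146): 11/146=0.0753, 29/146=0.1986, 37/146=0.2534, 19/146=0.1301, 15/146=0.1027, 35/146=0.2397
Σ p₁ᵢp₂ᵢ = 0.013012 + 0.012254 + 0.028153 + 0.014454 + 0.044377 + 0.026631 = 0.138881
Σp_1ᵢ² = 0.1728² + 0.0617² + 0.1111² + 0.1111² + 0.4321² + 0.1111² = 0.029860 + 0.003807 + 0.012343 + 0.012343 + 0.186710 + 0.012343 = 0.257406
Σp_2ᵢ² = 0.0753² + 0.1986² + 0.2534² + 0.1301² + 0.1027² + 0.2397² = 0.005670 + 0.039442 + 0.064212 + 0.016926 + 0.010547 + 0.057456 = 0.194253
O = 0.138881 / √(0.257406 × 0.194253) = 0.138881 / 0.2236110 = 0.6211

0.62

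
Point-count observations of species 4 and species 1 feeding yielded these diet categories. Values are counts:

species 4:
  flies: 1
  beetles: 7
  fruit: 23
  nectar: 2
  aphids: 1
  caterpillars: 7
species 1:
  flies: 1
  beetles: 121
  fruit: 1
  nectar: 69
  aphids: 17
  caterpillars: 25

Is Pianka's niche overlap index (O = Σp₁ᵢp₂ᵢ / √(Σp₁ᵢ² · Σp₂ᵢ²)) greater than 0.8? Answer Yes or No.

No

Proportions for species 4 (n=41): 1/41=0.0244, 7/41=0.1707, 23/41=0.5610, 2/41=0.0488, 1/41=0.0244, 7/41=0.1707
Proportions for species 1 (n=234): 1/234=0.0043, 121/234=0.5171, 1/234=0.0043, 69/234=0.2949, 17/234=0.0726, 25/234=0.1068
Σ p₁ᵢp₂ᵢ = 0.000105 + 0.088269 + 0.002412 + 0.014391 + 0.001771 + 0.018231 = 0.125179
Σp_1ᵢ² = 0.0244² + 0.1707² + 0.5610² + 0.0488² + 0.0244² + 0.1707² = 0.000595 + 0.029138 + 0.314721 + 0.002381 + 0.000595 + 0.029138 = 0.376568
Σp_2ᵢ² = 0.0043² + 0.5171² + 0.0043² + 0.2949² + 0.0726² + 0.1068² = 0.000018 + 0.267392 + 0.000018 + 0.086966 + 0.005271 + 0.011406 = 0.371071
O = 0.125179 / √(0.376568 × 0.371071) = 0.125179 / 0.3738094 = 0.3349
O = 0.3349 < 0.8 → No.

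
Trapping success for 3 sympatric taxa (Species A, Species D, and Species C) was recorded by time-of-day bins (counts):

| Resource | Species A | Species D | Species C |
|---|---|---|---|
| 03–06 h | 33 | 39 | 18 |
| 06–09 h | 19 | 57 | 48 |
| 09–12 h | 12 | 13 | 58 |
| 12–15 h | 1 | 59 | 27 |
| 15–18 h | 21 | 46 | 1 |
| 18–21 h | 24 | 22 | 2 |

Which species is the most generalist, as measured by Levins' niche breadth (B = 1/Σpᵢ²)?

Proportions for Species A (n=110): 33/110=0.3000, 19/110=0.1727, 12/110=0.1091, 1/110=0.0091, 21/110=0.1909, 24/110=0.2182
Proportions for Species D (n=236): 39/236=0.1653, 57/236=0.2415, 13/236=0.0551, 59/236=0.2500, 46/236=0.1949, 22/236=0.0932
Proportions for Species C (n=154): 18/154=0.1169, 48/154=0.3117, 58/154=0.3766, 27/154=0.1753, 1/154=0.0065, 2/154=0.0130
Σp_Aᵢ² = 0.3000² + 0.1727² + 0.1091² + 0.0091² + 0.1909² + 0.2182² = 0.090000 + 0.029825 + 0.011903 + 0.000083 + 0.036443 + 0.047611 = 0.215865
B_A = 1 / 0.215865 = 4.6325
Σp_Dᵢ² = 0.1653² + 0.2415² + 0.0551² + 0.2500² + 0.1949² + 0.0932² = 0.027324 + 0.058322 + 0.003036 + 0.062500 + 0.037986 + 0.008686 = 0.197854
B_D = 1 / 0.197854 = 5.0542
Σp_Cᵢ² = 0.1169² + 0.3117² + 0.3766² + 0.1753² + 0.0065² + 0.0130² = 0.013666 + 0.097157 + 0.141828 + 0.030730 + 0.000042 + 0.000169 = 0.283592
B_C = 1 / 0.283592 = 3.5262
Highest B → broadest niche (most generalist): Species D (B = 5.05).

Species D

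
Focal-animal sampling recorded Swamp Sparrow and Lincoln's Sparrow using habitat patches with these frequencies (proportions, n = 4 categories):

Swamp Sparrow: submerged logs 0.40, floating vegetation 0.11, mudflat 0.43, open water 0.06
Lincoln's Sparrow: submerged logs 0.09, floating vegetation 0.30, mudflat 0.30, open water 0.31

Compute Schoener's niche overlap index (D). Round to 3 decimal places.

0.560

Σ|p₁ᵢ − p₂ᵢ| = 0.31 + 0.19 + 0.13 + 0.25 = 0.88
D = 1 − ½ × 0.88 = 1 − 0.440 = 0.56000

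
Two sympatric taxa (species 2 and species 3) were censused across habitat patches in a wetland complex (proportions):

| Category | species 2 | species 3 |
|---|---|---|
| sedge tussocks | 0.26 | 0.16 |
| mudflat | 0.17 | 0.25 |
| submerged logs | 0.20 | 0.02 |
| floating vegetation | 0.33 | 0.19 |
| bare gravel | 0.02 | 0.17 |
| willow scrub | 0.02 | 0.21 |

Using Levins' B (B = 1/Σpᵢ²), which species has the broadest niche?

Σp_2ᵢ² = 0.26² + 0.17² + 0.20² + 0.33² + 0.02² + 0.02² = 0.0676 + 0.0289 + 0.0400 + 0.1089 + 0.0004 + 0.0004 = 0.2462
B_2 = 1 / 0.2462 = 4.0617
Σp_3ᵢ² = 0.16² + 0.25² + 0.02² + 0.19² + 0.17² + 0.21² = 0.0256 + 0.0625 + 0.0004 + 0.0361 + 0.0289 + 0.0441 = 0.1976
B_3 = 1 / 0.1976 = 5.0607
Highest B → broadest niche (most generalist): species 3 (B = 5.06).

species 3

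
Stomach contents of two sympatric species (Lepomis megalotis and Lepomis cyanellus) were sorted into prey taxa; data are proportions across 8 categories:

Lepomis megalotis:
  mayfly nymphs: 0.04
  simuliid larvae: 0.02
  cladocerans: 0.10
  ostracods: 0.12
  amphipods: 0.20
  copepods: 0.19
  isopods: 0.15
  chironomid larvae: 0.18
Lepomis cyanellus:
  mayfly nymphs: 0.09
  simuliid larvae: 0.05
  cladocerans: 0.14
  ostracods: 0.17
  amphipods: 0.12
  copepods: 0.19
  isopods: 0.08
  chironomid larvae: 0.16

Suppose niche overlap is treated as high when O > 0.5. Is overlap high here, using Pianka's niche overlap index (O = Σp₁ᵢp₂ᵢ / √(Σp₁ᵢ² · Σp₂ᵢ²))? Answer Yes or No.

Yes

Σ p₁ᵢp₂ᵢ = 0.0036 + 0.0010 + 0.0140 + 0.0204 + 0.0240 + 0.0361 + 0.0120 + 0.0288 = 0.1399
Σp_1ᵢ² = 0.04² + 0.02² + 0.10² + 0.12² + 0.20² + 0.19² + 0.15² + 0.18² = 0.0016 + 0.0004 + 0.0100 + 0.0144 + 0.0400 + 0.0361 + 0.0225 + 0.0324 = 0.1574
Σp_2ᵢ² = 0.09² + 0.05² + 0.14² + 0.17² + 0.12² + 0.19² + 0.08² + 0.16² = 0.0081 + 0.0025 + 0.0196 + 0.0289 + 0.0144 + 0.0361 + 0.0064 + 0.0256 = 0.1416
O = 0.1399 / √(0.1574 × 0.1416) = 0.1399 / 0.14929 = 0.9371
O = 0.9371 > 0.5 → Yes.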